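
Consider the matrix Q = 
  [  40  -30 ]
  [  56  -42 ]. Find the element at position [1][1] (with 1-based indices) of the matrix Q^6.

Characteristic polynomial: λ^2 + 2λ = λ(λ + 2), so the eigenvalues are -2, 0.
λ=-2: eigenvector (-5, -7).
λ=0: eigenvector (3, 4).
P = [[-5, 3], [-7, 4]], D = diag(-2, 0), P⁻¹ = [[4, -3], [7, -5]].
Q⁶ = P·diag(64, 0)·P⁻¹ = [[-1280, 960], [-1792, 1344]].
The requested entry is -1280.

-1280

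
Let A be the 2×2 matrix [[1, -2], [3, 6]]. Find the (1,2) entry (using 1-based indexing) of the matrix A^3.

Characteristic polynomial: λ^2 - 7λ + 12 = (λ - 4)(λ - 3), so the eigenvalues are 3, 4.
λ=4: eigenvector (-2, 3).
λ=3: eigenvector (-1, 1).
P = [[-2, -1], [3, 1]], D = diag(4, 3), P⁻¹ = [[1, 1], [-3, -2]].
A³ = P·diag(64, 27)·P⁻¹ = [[-47, -74], [111, 138]].
The requested entry is -74.

-74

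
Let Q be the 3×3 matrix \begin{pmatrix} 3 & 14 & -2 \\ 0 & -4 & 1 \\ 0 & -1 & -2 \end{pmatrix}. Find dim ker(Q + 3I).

1

Q + 3I = [[6, 14, -2], [0, -1, 1], [0, -1, 1]].
This matrix has rank 2, so its null space has dimension 3 − 2 = 1.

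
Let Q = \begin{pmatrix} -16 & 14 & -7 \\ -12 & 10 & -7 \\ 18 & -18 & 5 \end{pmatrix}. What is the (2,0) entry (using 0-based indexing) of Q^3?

Characteristic polynomial: t^3 + t^2 - 22t - 40 = (t - 5)(t + 2)(t + 4), so the eigenvalues are -4, -2, 5.
t=-2: eigenvector (1, 1, 0).
t=-4: eigenvector (0, 1, 2).
t=5: eigenvector (-1, -1, 1).
P = [[1, 0, -1], [1, 1, -1], [0, 2, 1]], D = diag(-2, -4, 5), P⁻¹ = [[3, -2, 1], [-1, 1, 0], [2, -2, 1]].
Q³ = P·diag(-8, -64, 125)·P⁻¹ = [[-274, 266, -133], [-210, 202, -133], [378, -378, 125]].
The requested entry is 378.

378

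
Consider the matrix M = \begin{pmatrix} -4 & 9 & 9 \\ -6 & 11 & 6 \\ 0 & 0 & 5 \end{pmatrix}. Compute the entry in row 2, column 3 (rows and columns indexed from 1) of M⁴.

Characteristic polynomial: s^3 - 12s^2 + 45s - 50 = (s - 5)^2(s - 2), so the eigenvalues are 2, 5, 5.
s=2: eigenvector (3, 2, 0).
s=5: eigenvector (1, 0, 1).
s=5: eigenvector (1, 1, 0).
P = [[3, 1, 1], [2, 0, 1], [0, 1, 0]], D = diag(2, 5, 5), P⁻¹ = [[1, -1, -1], [0, 0, 1], [-2, 3, 2]].
M⁴ = P·diag(16, 625, 625)·P⁻¹ = [[-1202, 1827, 1827], [-1218, 1843, 1218], [0, 0, 625]].
The requested entry is 1218.

1218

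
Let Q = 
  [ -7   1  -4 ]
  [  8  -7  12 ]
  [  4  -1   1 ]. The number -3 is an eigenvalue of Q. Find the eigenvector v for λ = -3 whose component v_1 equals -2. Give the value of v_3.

4

Q + 3I = [[-4, 1, -4], [8, -4, 12], [4, -1, 4]].
Solving (Q + 3I)v = 0 gives the eigenspace spanned by (-2, 8, 4).
With v_1 = -2, v = (-2, 8, 4), so v_3 = 4.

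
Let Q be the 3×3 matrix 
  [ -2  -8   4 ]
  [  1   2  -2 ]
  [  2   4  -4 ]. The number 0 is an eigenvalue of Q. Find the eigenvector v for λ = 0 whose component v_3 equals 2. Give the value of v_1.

Q = [[-2, -8, 4], [1, 2, -2], [2, 4, -4]].
Solving (Q)v = 0 gives the eigenspace spanned by (4, 0, 2).
With v_3 = 2, v = (4, 0, 2), so v_1 = 4.

4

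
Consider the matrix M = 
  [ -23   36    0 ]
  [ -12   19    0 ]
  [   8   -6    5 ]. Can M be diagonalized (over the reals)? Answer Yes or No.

Characteristic polynomial: p(t) = t^3 - t^2 - 25t + 25 = (t - 5)(t - 1)(t + 5).
All 3 eigenvalues are distinct, so M is diagonalizable.

Yes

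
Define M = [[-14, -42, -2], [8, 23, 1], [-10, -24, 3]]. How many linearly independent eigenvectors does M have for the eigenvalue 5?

M − 5I = [[-19, -42, -2], [8, 18, 1], [-10, -24, -2]].
This matrix has rank 2, so its null space has dimension 3 − 2 = 1.

1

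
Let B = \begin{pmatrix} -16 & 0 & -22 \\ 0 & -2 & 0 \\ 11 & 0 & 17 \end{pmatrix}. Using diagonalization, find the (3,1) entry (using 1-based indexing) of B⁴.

Characteristic polynomial: t^3 + t^2 - 32t - 60 = (t - 6)(t + 2)(t + 5), so the eigenvalues are -5, -2, 6.
t=-5: eigenvector (2, 0, -1).
t=-2: eigenvector (0, 1, 0).
t=6: eigenvector (-1, 0, 1).
P = [[2, 0, -1], [0, 1, 0], [-1, 0, 1]], D = diag(-5, -2, 6), P⁻¹ = [[1, 0, 1], [0, 1, 0], [1, 0, 2]].
B⁴ = P·diag(625, 16, 1296)·P⁻¹ = [[-46, 0, -1342], [0, 16, 0], [671, 0, 1967]].
The requested entry is 671.

671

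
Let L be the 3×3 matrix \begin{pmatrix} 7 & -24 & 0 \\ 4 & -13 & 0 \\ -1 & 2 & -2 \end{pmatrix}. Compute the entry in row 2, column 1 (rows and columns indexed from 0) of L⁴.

-30

Characteristic polynomial: r^3 + 8r^2 + 17r + 10 = (r + 1)(r + 2)(r + 5), so the eigenvalues are -5, -2, -1.
r=-1: eigenvector (3, 1, -1).
r=-5: eigenvector (2, 1, 0).
r=-2: eigenvector (0, 0, 1).
P = [[3, 2, 0], [1, 1, 0], [-1, 0, 1]], D = diag(-1, -5, -2), P⁻¹ = [[1, -2, 0], [-1, 3, 0], [1, -2, 1]].
L⁴ = P·diag(1, 625, 16)·P⁻¹ = [[-1247, 3744, 0], [-624, 1873, 0], [15, -30, 16]].
The requested entry is -30.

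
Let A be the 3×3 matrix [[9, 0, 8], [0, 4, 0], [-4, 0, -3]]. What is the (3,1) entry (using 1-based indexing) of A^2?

-24

Characteristic polynomial: μ^3 - 10μ^2 + 29μ - 20 = (μ - 5)(μ - 4)(μ - 1), so the eigenvalues are 1, 4, 5.
μ=5: eigenvector (2, 0, -1).
μ=4: eigenvector (0, 1, 0).
μ=1: eigenvector (-1, 0, 1).
P = [[2, 0, -1], [0, 1, 0], [-1, 0, 1]], D = diag(5, 4, 1), P⁻¹ = [[1, 0, 1], [0, 1, 0], [1, 0, 2]].
A² = P·diag(25, 16, 1)·P⁻¹ = [[49, 0, 48], [0, 16, 0], [-24, 0, -23]].
The requested entry is -24.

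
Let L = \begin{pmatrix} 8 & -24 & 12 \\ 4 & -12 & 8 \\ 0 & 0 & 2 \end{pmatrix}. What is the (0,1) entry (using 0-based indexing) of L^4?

Characteristic polynomial: s^3 + 2s^2 - 8s = s(s - 2)(s + 4), so the eigenvalues are -4, 0, 2.
s=0: eigenvector (3, 1, 0).
s=-4: eigenvector (2, 1, 0).
s=2: eigenvector (-2, 0, 1).
P = [[3, 2, -2], [1, 1, 0], [0, 0, 1]], D = diag(0, -4, 2), P⁻¹ = [[1, -2, 2], [-1, 3, -2], [0, 0, 1]].
L⁴ = P·diag(0, 256, 16)·P⁻¹ = [[-512, 1536, -1056], [-256, 768, -512], [0, 0, 16]].
The requested entry is 1536.

1536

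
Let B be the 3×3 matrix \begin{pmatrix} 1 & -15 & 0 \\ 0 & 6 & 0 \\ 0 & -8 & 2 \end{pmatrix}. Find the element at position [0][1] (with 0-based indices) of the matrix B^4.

Characteristic polynomial: t^3 - 9t^2 + 20t - 12 = (t - 6)(t - 2)(t - 1), so the eigenvalues are 1, 2, 6.
t=1: eigenvector (1, 0, 0).
t=6: eigenvector (-3, 1, -2).
t=2: eigenvector (0, 0, 1).
P = [[1, -3, 0], [0, 1, 0], [0, -2, 1]], D = diag(1, 6, 2), P⁻¹ = [[1, 3, 0], [0, 1, 0], [0, 2, 1]].
B⁴ = P·diag(1, 1296, 16)·P⁻¹ = [[1, -3885, 0], [0, 1296, 0], [0, -2560, 16]].
The requested entry is -3885.

-3885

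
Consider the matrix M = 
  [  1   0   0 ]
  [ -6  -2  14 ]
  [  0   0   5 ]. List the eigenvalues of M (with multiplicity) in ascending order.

Characteristic polynomial: p(μ) = μ^3 - 4μ^2 - 7μ + 10 = (μ - 5)(μ - 1)(μ + 2).
Roots (with multiplicity): -2, 1, 5.

-2, 1, 5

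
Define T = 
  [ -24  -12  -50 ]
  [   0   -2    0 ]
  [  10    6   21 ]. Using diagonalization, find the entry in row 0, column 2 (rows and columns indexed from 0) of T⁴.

2550

Characteristic polynomial: λ^3 + 5λ^2 + 2λ - 8 = (λ - 1)(λ + 2)(λ + 4), so the eigenvalues are -4, -2, 1.
λ=-4: eigenvector (5, 0, -2).
λ=1: eigenvector (-2, 0, 1).
λ=-2: eigenvector (4, 1, -2).
P = [[5, -2, 4], [0, 0, 1], [-2, 1, -2]], D = diag(-4, 1, -2), P⁻¹ = [[1, 0, 2], [2, 2, 5], [0, 1, 0]].
T⁴ = P·diag(256, 1, 16)·P⁻¹ = [[1276, 60, 2550], [0, 16, 0], [-510, -30, -1019]].
The requested entry is 2550.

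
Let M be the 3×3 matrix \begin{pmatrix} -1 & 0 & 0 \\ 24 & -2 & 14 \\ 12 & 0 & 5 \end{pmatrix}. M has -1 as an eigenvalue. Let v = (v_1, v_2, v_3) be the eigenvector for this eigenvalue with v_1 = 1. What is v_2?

-4

M + 1I = [[0, 0, 0], [24, -1, 14], [12, 0, 6]].
Solving (M + 1I)v = 0 gives the eigenspace spanned by (1, -4, -2).
With v_1 = 1, v = (1, -4, -2), so v_2 = -4.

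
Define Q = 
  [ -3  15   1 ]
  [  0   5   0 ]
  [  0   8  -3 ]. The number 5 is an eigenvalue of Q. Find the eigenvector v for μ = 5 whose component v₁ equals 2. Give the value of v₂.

Q − 5I = [[-8, 15, 1], [0, 0, 0], [0, 8, -8]].
Solving (Q − 5I)v = 0 gives the eigenspace spanned by (2, 1, 1).
With v₁ = 2, v = (2, 1, 1), so v₂ = 1.

1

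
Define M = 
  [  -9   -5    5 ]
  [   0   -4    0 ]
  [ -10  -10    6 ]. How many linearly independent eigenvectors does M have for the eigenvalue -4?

M + 4I = [[-5, -5, 5], [0, 0, 0], [-10, -10, 10]].
This matrix has rank 1, so its null space has dimension 3 − 1 = 2.

2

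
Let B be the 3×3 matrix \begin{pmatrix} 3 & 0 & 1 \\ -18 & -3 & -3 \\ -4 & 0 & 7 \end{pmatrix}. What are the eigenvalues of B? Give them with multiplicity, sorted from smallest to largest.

-3, 5, 5

Characteristic polynomial: p(s) = s^3 - 7s^2 - 5s + 75 = (s - 5)^2(s + 3).
Roots (with multiplicity): -3, 5, 5.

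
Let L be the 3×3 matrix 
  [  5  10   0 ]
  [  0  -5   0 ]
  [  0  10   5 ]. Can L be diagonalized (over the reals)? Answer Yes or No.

Yes

Characteristic polynomial: p(λ) = λ^3 - 5λ^2 - 25λ + 125 = (λ - 5)^2(λ + 5).
λ = 5 has algebraic multiplicity 2; rank(L − 5I) = 1, so geometric multiplicity = 2.
Every eigenvalue has geometric = algebraic multiplicity, so L is diagonalizable.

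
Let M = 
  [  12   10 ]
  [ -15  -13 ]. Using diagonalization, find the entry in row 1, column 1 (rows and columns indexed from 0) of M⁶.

Characteristic polynomial: μ^2 + μ - 6 = (μ - 2)(μ + 3), so the eigenvalues are -3, 2.
μ=-3: eigenvector (-2, 3).
μ=2: eigenvector (1, -1).
P = [[-2, 1], [3, -1]], D = diag(-3, 2), P⁻¹ = [[1, 1], [3, 2]].
M⁶ = P·diag(729, 64)·P⁻¹ = [[-1266, -1330], [1995, 2059]].
The requested entry is 2059.

2059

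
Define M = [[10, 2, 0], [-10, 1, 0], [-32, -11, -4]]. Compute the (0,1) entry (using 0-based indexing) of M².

Characteristic polynomial: λ^3 - 7λ^2 - 14λ + 120 = (λ - 6)(λ - 5)(λ + 4), so the eigenvalues are -4, 5, 6.
λ=6: eigenvector (1, -2, -1).
λ=5: eigenvector (-2, 5, 1).
λ=-4: eigenvector (0, 0, 1).
P = [[1, -2, 0], [-2, 5, 0], [-1, 1, 1]], D = diag(6, 5, -4), P⁻¹ = [[5, 2, 0], [2, 1, 0], [3, 1, 1]].
M² = P·diag(36, 25, 16)·P⁻¹ = [[80, 22, 0], [-110, -19, 0], [-82, -31, 16]].
The requested entry is 22.

22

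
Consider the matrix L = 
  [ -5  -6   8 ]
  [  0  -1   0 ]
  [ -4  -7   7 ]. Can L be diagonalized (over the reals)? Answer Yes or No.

No

Characteristic polynomial: p(r) = r^3 - r^2 - 5r - 3 = (r - 3)(r + 1)^2.
r = -1 has algebraic multiplicity 2; rank(L + 1I) = 2, so geometric multiplicity = 1.
Geometric multiplicity < algebraic multiplicity, so L is not diagonalizable.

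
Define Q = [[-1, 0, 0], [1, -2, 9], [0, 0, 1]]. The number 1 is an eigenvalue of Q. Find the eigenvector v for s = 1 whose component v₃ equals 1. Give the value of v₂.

Q − 1I = [[-2, 0, 0], [1, -3, 9], [0, 0, 0]].
Solving (Q − 1I)v = 0 gives the eigenspace spanned by (0, 3, 1).
With v₃ = 1, v = (0, 3, 1), so v₂ = 3.

3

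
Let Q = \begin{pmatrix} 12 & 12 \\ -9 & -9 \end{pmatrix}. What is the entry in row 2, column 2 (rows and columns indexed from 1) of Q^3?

Characteristic polynomial: r^2 - 3r = r(r - 3), so the eigenvalues are 0, 3.
r=0: eigenvector (-1, 1).
r=3: eigenvector (4, -3).
P = [[-1, 4], [1, -3]], D = diag(0, 3), P⁻¹ = [[3, 4], [1, 1]].
Q³ = P·diag(0, 27)·P⁻¹ = [[108, 108], [-81, -81]].
The requested entry is -81.

-81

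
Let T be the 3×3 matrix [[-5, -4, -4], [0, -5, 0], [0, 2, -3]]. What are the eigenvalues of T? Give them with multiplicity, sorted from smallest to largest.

Characteristic polynomial: p(r) = r^3 + 13r^2 + 55r + 75 = (r + 3)(r + 5)^2.
Roots (with multiplicity): -5, -5, -3.

-5, -5, -3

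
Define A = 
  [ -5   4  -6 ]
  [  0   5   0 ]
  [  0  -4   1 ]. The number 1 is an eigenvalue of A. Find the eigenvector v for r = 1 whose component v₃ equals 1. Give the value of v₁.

A − 1I = [[-6, 4, -6], [0, 4, 0], [0, -4, 0]].
Solving (A − 1I)v = 0 gives the eigenspace spanned by (-1, 0, 1).
With v₃ = 1, v = (-1, 0, 1), so v₁ = -1.

-1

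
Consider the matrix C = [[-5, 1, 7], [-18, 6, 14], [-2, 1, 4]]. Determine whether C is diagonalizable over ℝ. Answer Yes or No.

Characteristic polynomial: p(r) = r^3 - 5r^2 - 8r + 48 = (r - 4)^2(r + 3).
r = 4 has algebraic multiplicity 2; rank(C − 4I) = 2, so geometric multiplicity = 1.
Geometric multiplicity < algebraic multiplicity, so C is not diagonalizable.

No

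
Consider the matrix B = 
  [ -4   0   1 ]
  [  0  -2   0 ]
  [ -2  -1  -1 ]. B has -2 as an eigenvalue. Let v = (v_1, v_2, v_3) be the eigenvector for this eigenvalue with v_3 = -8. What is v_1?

-4

B + 2I = [[-2, 0, 1], [0, 0, 0], [-2, -1, 1]].
Solving (B + 2I)v = 0 gives the eigenspace spanned by (-4, 0, -8).
With v_3 = -8, v = (-4, 0, -8), so v_1 = -4.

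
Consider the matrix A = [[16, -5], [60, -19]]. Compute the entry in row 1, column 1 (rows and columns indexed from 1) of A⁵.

3076

Characteristic polynomial: s^2 + 3s - 4 = (s - 1)(s + 4), so the eigenvalues are -4, 1.
s=-4: eigenvector (1, 4).
s=1: eigenvector (1, 3).
P = [[1, 1], [4, 3]], D = diag(-4, 1), P⁻¹ = [[-3, 1], [4, -1]].
A⁵ = P·diag(-1024, 1)·P⁻¹ = [[3076, -1025], [12300, -4099]].
The requested entry is 3076.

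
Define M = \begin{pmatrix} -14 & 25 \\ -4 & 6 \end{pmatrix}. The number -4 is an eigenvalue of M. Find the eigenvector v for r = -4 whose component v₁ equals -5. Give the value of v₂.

M + 4I = [[-10, 25], [-4, 10]].
Solving (M + 4I)v = 0 gives the eigenspace spanned by (-5, -2).
With v₁ = -5, v = (-5, -2), so v₂ = -2.

-2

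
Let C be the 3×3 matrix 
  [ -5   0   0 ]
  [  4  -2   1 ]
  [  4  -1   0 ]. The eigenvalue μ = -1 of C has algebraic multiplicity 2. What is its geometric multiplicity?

1

C + 1I = [[-4, 0, 0], [4, -1, 1], [4, -1, 1]].
This matrix has rank 2, so its null space has dimension 3 − 2 = 1.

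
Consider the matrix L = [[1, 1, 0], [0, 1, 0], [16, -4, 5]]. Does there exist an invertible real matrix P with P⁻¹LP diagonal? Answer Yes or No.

No

Characteristic polynomial: p(r) = r^3 - 7r^2 + 11r - 5 = (r - 5)(r - 1)^2.
r = 1 has algebraic multiplicity 2; rank(L − 1I) = 2, so geometric multiplicity = 1.
Geometric multiplicity < algebraic multiplicity, so L is not diagonalizable.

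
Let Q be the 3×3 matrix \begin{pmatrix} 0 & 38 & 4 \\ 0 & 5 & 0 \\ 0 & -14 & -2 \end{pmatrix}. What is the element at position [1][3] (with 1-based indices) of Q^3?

Characteristic polynomial: r^3 - 3r^2 - 10r = r(r - 5)(r + 2), so the eigenvalues are -2, 0, 5.
r=0: eigenvector (1, 0, 0).
r=5: eigenvector (6, 1, -2).
r=-2: eigenvector (-2, 0, 1).
P = [[1, 6, -2], [0, 1, 0], [0, -2, 1]], D = diag(0, 5, -2), P⁻¹ = [[1, -2, 2], [0, 1, 0], [0, 2, 1]].
Q³ = P·diag(0, 125, -8)·P⁻¹ = [[0, 782, 16], [0, 125, 0], [0, -266, -8]].
The requested entry is 16.

16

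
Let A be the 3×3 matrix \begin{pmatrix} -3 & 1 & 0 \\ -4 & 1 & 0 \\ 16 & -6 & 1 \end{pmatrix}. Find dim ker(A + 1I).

1

A + 1I = [[-2, 1, 0], [-4, 2, 0], [16, -6, 2]].
This matrix has rank 2, so its null space has dimension 3 − 2 = 1.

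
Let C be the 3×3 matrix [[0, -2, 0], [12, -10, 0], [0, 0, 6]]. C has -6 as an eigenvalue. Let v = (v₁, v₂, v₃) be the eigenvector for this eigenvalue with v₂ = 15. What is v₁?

C + 6I = [[6, -2, 0], [12, -4, 0], [0, 0, 12]].
Solving (C + 6I)v = 0 gives the eigenspace spanned by (5, 15, 0).
With v₂ = 15, v = (5, 15, 0), so v₁ = 5.

5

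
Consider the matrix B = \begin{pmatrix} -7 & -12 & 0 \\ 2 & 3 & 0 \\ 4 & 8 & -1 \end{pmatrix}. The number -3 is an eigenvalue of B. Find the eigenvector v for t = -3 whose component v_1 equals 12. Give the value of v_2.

-4

B + 3I = [[-4, -12, 0], [2, 6, 0], [4, 8, 2]].
Solving (B + 3I)v = 0 gives the eigenspace spanned by (12, -4, -8).
With v_1 = 12, v = (12, -4, -8), so v_2 = -4.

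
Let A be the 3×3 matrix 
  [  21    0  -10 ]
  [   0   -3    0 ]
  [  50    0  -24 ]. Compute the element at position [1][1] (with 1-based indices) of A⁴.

-1019

Characteristic polynomial: s^3 + 6s^2 + 5s - 12 = (s - 1)(s + 3)(s + 4), so the eigenvalues are -4, -3, 1.
s=1: eigenvector (1, 0, 2).
s=-3: eigenvector (0, 1, 0).
s=-4: eigenvector (2, 0, 5).
P = [[1, 0, 2], [0, 1, 0], [2, 0, 5]], D = diag(1, -3, -4), P⁻¹ = [[5, 0, -2], [0, 1, 0], [-2, 0, 1]].
A⁴ = P·diag(1, 81, 256)·P⁻¹ = [[-1019, 0, 510], [0, 81, 0], [-2550, 0, 1276]].
The requested entry is -1019.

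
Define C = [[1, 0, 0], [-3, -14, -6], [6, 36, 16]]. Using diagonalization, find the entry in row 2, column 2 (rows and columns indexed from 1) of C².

-20

Characteristic polynomial: r^3 - 3r^2 - 6r + 8 = (r - 4)(r - 1)(r + 2), so the eigenvalues are -2, 1, 4.
r=1: eigenvector (1, -1, 2).
r=-2: eigenvector (0, 1, -2).
r=4: eigenvector (0, -1, 3).
P = [[1, 0, 0], [-1, 1, -1], [2, -2, 3]], D = diag(1, -2, 4), P⁻¹ = [[1, 0, 0], [1, 3, 1], [0, 2, 1]].
C² = P·diag(1, 4, 16)·P⁻¹ = [[1, 0, 0], [3, -20, -12], [-6, 72, 40]].
The requested entry is -20.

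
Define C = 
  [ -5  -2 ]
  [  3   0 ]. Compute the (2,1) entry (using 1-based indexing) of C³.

Characteristic polynomial: t^2 + 5t + 6 = (t + 2)(t + 3), so the eigenvalues are -3, -2.
t=-3: eigenvector (-1, 1).
t=-2: eigenvector (-2, 3).
P = [[-1, -2], [1, 3]], D = diag(-3, -2), P⁻¹ = [[-3, -2], [1, 1]].
C³ = P·diag(-27, -8)·P⁻¹ = [[-65, -38], [57, 30]].
The requested entry is 57.

57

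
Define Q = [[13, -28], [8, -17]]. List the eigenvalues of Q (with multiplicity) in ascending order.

Characteristic polynomial: p(μ) = μ^2 + 4μ + 3 = (μ + 1)(μ + 3).
Roots (with multiplicity): -3, -1.

-3, -1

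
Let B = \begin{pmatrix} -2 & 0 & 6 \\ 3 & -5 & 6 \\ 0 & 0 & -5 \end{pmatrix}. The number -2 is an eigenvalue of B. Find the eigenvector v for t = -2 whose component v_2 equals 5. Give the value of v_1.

5

B + 2I = [[0, 0, 6], [3, -3, 6], [0, 0, -3]].
Solving (B + 2I)v = 0 gives the eigenspace spanned by (5, 5, 0).
With v_2 = 5, v = (5, 5, 0), so v_1 = 5.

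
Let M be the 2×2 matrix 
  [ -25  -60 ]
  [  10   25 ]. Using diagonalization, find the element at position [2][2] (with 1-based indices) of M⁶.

Characteristic polynomial: μ^2 - 25 = (μ - 5)(μ + 5), so the eigenvalues are -5, 5.
μ=-5: eigenvector (3, -1).
μ=5: eigenvector (-2, 1).
P = [[3, -2], [-1, 1]], D = diag(-5, 5), P⁻¹ = [[1, 2], [1, 3]].
M⁶ = P·diag(15625, 15625)·P⁻¹ = [[15625, 0], [0, 15625]].
The requested entry is 15625.

15625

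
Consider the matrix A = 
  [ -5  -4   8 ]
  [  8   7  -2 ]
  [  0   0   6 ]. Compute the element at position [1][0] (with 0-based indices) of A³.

56

Characteristic polynomial: λ^3 - 8λ^2 + 9λ + 18 = (λ - 6)(λ - 3)(λ + 1), so the eigenvalues are -1, 3, 6.
λ=3: eigenvector (1, -2, 0).
λ=-1: eigenvector (1, -1, 0).
λ=6: eigenvector (0, 2, 1).
P = [[1, 1, 0], [-2, -1, 2], [0, 0, 1]], D = diag(3, -1, 6), P⁻¹ = [[-1, -1, 2], [2, 1, -2], [0, 0, 1]].
A³ = P·diag(27, -1, 216)·P⁻¹ = [[-29, -28, 56], [56, 55, 322], [0, 0, 216]].
The requested entry is 56.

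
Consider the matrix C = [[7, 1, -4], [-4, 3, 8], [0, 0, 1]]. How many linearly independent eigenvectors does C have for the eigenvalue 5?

1

C − 5I = [[2, 1, -4], [-4, -2, 8], [0, 0, -4]].
This matrix has rank 2, so its null space has dimension 3 − 2 = 1.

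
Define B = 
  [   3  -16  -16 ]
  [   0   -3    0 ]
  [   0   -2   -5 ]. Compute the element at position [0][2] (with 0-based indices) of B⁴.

1088

Characteristic polynomial: t^3 + 5t^2 - 9t - 45 = (t - 3)(t + 3)(t + 5), so the eigenvalues are -5, -3, 3.
t=3: eigenvector (1, 0, 0).
t=-3: eigenvector (0, 1, -1).
t=-5: eigenvector (2, 0, 1).
P = [[1, 0, 2], [0, 1, 0], [0, -1, 1]], D = diag(3, -3, -5), P⁻¹ = [[1, -2, -2], [0, 1, 0], [0, 1, 1]].
B⁴ = P·diag(81, 81, 625)·P⁻¹ = [[81, 1088, 1088], [0, 81, 0], [0, 544, 625]].
The requested entry is 1088.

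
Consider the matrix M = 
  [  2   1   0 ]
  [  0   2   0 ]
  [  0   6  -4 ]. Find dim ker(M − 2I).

1

M − 2I = [[0, 1, 0], [0, 0, 0], [0, 6, -6]].
This matrix has rank 2, so its null space has dimension 3 − 2 = 1.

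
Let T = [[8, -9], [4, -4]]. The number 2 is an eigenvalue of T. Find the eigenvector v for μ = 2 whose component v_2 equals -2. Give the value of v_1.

T − 2I = [[6, -9], [4, -6]].
Solving (T − 2I)v = 0 gives the eigenspace spanned by (-3, -2).
With v_2 = -2, v = (-3, -2), so v_1 = -3.

-3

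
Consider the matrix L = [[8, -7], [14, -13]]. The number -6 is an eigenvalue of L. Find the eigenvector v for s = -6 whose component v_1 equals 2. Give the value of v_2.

4

L + 6I = [[14, -7], [14, -7]].
Solving (L + 6I)v = 0 gives the eigenspace spanned by (2, 4).
With v_1 = 2, v = (2, 4), so v_2 = 4.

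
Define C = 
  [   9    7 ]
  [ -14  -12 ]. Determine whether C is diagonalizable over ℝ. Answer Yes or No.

Characteristic polynomial: p(r) = r^2 + 3r - 10 = (r - 2)(r + 5).
All 2 eigenvalues are distinct, so C is diagonalizable.

Yes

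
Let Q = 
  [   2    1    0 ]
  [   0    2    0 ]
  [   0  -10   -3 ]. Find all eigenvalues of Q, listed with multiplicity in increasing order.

Characteristic polynomial: p(s) = s^3 - s^2 - 8s + 12 = (s - 2)^2(s + 3).
Roots (with multiplicity): -3, 2, 2.

-3, 2, 2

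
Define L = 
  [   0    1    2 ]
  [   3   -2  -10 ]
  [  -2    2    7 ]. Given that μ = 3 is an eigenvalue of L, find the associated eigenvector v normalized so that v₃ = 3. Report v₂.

-6

L − 3I = [[-3, 1, 2], [3, -5, -10], [-2, 2, 4]].
Solving (L − 3I)v = 0 gives the eigenspace spanned by (0, -6, 3).
With v₃ = 3, v = (0, -6, 3), so v₂ = -6.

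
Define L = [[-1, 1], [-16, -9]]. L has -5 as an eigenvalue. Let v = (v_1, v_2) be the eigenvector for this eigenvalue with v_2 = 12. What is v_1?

L + 5I = [[4, 1], [-16, -4]].
Solving (L + 5I)v = 0 gives the eigenspace spanned by (-3, 12).
With v_2 = 12, v = (-3, 12), so v_1 = -3.

-3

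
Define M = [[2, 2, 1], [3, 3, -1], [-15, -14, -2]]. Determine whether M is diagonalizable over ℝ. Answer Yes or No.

Characteristic polynomial: p(t) = t^3 - 3t^2 - 9t - 5 = (t - 5)(t + 1)^2.
t = -1 has algebraic multiplicity 2; rank(M + 1I) = 2, so geometric multiplicity = 1.
Geometric multiplicity < algebraic multiplicity, so M is not diagonalizable.

No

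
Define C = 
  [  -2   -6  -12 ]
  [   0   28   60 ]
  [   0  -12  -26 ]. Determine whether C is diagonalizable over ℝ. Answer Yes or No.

Yes

Characteristic polynomial: p(λ) = λ^3 - 12λ - 16 = (λ - 4)(λ + 2)^2.
λ = -2 has algebraic multiplicity 2; rank(C + 2I) = 1, so geometric multiplicity = 2.
Every eigenvalue has geometric = algebraic multiplicity, so C is diagonalizable.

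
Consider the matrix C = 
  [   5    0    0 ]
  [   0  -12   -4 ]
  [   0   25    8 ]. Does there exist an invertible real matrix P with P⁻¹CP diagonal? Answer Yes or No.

No

Characteristic polynomial: p(r) = r^3 - r^2 - 16r - 20 = (r - 5)(r + 2)^2.
r = -2 has algebraic multiplicity 2; rank(C + 2I) = 2, so geometric multiplicity = 1.
Geometric multiplicity < algebraic multiplicity, so C is not diagonalizable.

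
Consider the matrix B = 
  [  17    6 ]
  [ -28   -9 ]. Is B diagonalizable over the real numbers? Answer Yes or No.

Characteristic polynomial: p(s) = s^2 - 8s + 15 = (s - 5)(s - 3).
All 2 eigenvalues are distinct, so B is diagonalizable.

Yes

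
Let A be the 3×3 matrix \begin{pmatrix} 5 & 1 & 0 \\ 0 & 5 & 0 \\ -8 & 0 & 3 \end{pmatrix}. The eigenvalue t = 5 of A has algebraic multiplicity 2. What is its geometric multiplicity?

1

A − 5I = [[0, 1, 0], [0, 0, 0], [-8, 0, -2]].
This matrix has rank 2, so its null space has dimension 3 − 2 = 1.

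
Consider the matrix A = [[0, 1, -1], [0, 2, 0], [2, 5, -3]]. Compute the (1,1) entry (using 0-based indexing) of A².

4

Characteristic polynomial: s^3 + s^2 - 4s - 4 = (s - 2)(s + 1)(s + 2), so the eigenvalues are -2, -1, 2.
s=2: eigenvector (0, 1, 1).
s=-2: eigenvector (-1, 0, -2).
s=-1: eigenvector (1, 0, 1).
P = [[0, -1, 1], [1, 0, 0], [1, -2, 1]], D = diag(2, -2, -1), P⁻¹ = [[0, 1, 0], [1, 1, -1], [2, 1, -1]].
A² = P·diag(4, 4, 1)·P⁻¹ = [[-2, -3, 3], [0, 4, 0], [-6, -3, 7]].
The requested entry is 4.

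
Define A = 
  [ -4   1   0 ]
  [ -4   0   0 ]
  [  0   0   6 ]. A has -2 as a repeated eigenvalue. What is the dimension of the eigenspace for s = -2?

A + 2I = [[-2, 1, 0], [-4, 2, 0], [0, 0, 8]].
This matrix has rank 2, so its null space has dimension 3 − 2 = 1.

1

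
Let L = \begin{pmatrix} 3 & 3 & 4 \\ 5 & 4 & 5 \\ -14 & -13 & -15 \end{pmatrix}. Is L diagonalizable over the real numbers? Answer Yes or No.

No

Characteristic polynomial: p(t) = t^3 + 8t^2 + 13t + 6 = (t + 1)^2(t + 6).
t = -1 has algebraic multiplicity 2; rank(L + 1I) = 2, so geometric multiplicity = 1.
Geometric multiplicity < algebraic multiplicity, so L is not diagonalizable.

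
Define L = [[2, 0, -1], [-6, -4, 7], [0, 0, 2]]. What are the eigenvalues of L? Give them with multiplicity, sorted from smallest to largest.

-4, 2, 2

Characteristic polynomial: p(μ) = μ^3 - 12μ + 16 = (μ - 2)^2(μ + 4).
Roots (with multiplicity): -4, 2, 2.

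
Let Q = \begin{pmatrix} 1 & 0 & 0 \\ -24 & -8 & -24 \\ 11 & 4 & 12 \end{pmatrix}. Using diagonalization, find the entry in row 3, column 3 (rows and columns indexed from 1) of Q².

Characteristic polynomial: t^3 - 5t^2 + 4t = t(t - 4)(t - 1), so the eigenvalues are 0, 1, 4.
t=0: eigenvector (0, -3, 1).
t=1: eigenvector (1, 0, -1).
t=4: eigenvector (0, 2, -1).
P = [[0, 1, 0], [-3, 0, 2], [1, -1, -1]], D = diag(0, 1, 4), P⁻¹ = [[-2, -1, -2], [1, 0, 0], [-3, -1, -3]].
Q² = P·diag(0, 1, 16)·P⁻¹ = [[1, 0, 0], [-96, -32, -96], [47, 16, 48]].
The requested entry is 48.

48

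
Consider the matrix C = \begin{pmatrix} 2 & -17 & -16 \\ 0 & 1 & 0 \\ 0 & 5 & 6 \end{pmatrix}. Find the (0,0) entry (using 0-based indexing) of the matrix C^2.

Characteristic polynomial: t^3 - 9t^2 + 20t - 12 = (t - 6)(t - 2)(t - 1), so the eigenvalues are 1, 2, 6.
t=2: eigenvector (1, 0, 0).
t=1: eigenvector (1, 1, -1).
t=6: eigenvector (-4, 0, 1).
P = [[1, 1, -4], [0, 1, 0], [0, -1, 1]], D = diag(2, 1, 6), P⁻¹ = [[1, 3, 4], [0, 1, 0], [0, 1, 1]].
C² = P·diag(4, 1, 36)·P⁻¹ = [[4, -131, -128], [0, 1, 0], [0, 35, 36]].
The requested entry is 4.

4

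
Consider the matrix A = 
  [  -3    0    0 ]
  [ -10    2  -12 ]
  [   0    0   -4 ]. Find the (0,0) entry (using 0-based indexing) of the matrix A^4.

Characteristic polynomial: r^3 + 5r^2 - 2r - 24 = (r - 2)(r + 3)(r + 4), so the eigenvalues are -4, -3, 2.
r=-3: eigenvector (1, 2, 0).
r=2: eigenvector (0, 1, 0).
r=-4: eigenvector (0, 2, 1).
P = [[1, 0, 0], [2, 1, 2], [0, 0, 1]], D = diag(-3, 2, -4), P⁻¹ = [[1, 0, 0], [-2, 1, -2], [0, 0, 1]].
A⁴ = P·diag(81, 16, 256)·P⁻¹ = [[81, 0, 0], [130, 16, 480], [0, 0, 256]].
The requested entry is 81.

81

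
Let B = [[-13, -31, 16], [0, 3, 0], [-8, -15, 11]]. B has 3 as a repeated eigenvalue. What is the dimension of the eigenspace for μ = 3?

1

B − 3I = [[-16, -31, 16], [0, 0, 0], [-8, -15, 8]].
This matrix has rank 2, so its null space has dimension 3 − 2 = 1.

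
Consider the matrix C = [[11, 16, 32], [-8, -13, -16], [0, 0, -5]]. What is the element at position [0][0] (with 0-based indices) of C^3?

179

Characteristic polynomial: r^3 + 7r^2 - 5r - 75 = (r - 3)(r + 5)^2, so the eigenvalues are -5, -5, 3.
r=-5: eigenvector (1, -1, 0).
r=3: eigenvector (2, -1, 0).
r=-5: eigenvector (-5, 3, 1).
P = [[1, 2, -5], [-1, -1, 3], [0, 0, 1]], D = diag(-5, 3, -5), P⁻¹ = [[-1, -2, 1], [1, 1, 2], [0, 0, 1]].
C³ = P·diag(-125, 27, -125)·P⁻¹ = [[179, 304, 608], [-152, -277, -304], [0, 0, -125]].
The requested entry is 179.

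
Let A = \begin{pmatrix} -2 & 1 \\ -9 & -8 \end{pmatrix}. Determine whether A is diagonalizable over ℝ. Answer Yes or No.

No

Characteristic polynomial: p(r) = r^2 + 10r + 25 = (r + 5)^2.
r = -5 has algebraic multiplicity 2; rank(A + 5I) = 1, so geometric multiplicity = 1.
Geometric multiplicity < algebraic multiplicity, so A is not diagonalizable.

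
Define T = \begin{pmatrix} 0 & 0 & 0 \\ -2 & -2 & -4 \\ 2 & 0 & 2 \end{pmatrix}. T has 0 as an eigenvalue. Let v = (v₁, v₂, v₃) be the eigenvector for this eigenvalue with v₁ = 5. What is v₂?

5

T = [[0, 0, 0], [-2, -2, -4], [2, 0, 2]].
Solving (T)v = 0 gives the eigenspace spanned by (5, 5, -5).
With v₁ = 5, v = (5, 5, -5), so v₂ = 5.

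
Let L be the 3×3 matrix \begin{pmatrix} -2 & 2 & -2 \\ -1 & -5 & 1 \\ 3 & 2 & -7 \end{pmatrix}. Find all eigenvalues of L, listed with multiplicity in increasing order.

-5, -5, -4

Characteristic polynomial: p(r) = r^3 + 14r^2 + 65r + 100 = (r + 4)(r + 5)^2.
Roots (with multiplicity): -5, -5, -4.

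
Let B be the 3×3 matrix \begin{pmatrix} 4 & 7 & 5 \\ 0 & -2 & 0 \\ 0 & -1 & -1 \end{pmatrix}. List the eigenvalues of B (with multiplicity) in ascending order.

-2, -1, 4

Characteristic polynomial: p(t) = t^3 - t^2 - 10t - 8 = (t - 4)(t + 1)(t + 2).
Roots (with multiplicity): -2, -1, 4.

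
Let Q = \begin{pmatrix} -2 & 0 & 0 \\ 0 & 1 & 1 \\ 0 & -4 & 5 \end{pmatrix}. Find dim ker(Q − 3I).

Q − 3I = [[-5, 0, 0], [0, -2, 1], [0, -4, 2]].
This matrix has rank 2, so its null space has dimension 3 − 2 = 1.

1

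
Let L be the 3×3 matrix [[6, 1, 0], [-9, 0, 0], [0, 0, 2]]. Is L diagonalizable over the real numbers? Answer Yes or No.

Characteristic polynomial: p(t) = t^3 - 8t^2 + 21t - 18 = (t - 3)^2(t - 2).
t = 3 has algebraic multiplicity 2; rank(L − 3I) = 2, so geometric multiplicity = 1.
Geometric multiplicity < algebraic multiplicity, so L is not diagonalizable.

No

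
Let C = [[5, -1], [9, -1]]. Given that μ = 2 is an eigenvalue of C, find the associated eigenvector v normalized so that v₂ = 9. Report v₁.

3

C − 2I = [[3, -1], [9, -3]].
Solving (C − 2I)v = 0 gives the eigenspace spanned by (3, 9).
With v₂ = 9, v = (3, 9), so v₁ = 3.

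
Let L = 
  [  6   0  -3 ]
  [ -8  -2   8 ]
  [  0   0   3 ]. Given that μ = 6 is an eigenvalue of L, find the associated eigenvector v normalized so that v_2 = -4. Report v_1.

4

L − 6I = [[0, 0, -3], [-8, -8, 8], [0, 0, -3]].
Solving (L − 6I)v = 0 gives the eigenspace spanned by (4, -4, 0).
With v_2 = -4, v = (4, -4, 0), so v_1 = 4.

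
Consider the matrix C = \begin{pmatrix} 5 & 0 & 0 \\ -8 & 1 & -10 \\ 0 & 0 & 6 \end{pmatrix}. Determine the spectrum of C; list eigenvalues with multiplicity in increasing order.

Characteristic polynomial: p(r) = r^3 - 12r^2 + 41r - 30 = (r - 6)(r - 5)(r - 1).
Roots (with multiplicity): 1, 5, 6.

1, 5, 6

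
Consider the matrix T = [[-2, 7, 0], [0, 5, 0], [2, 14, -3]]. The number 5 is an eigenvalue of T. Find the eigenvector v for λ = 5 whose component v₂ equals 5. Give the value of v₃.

T − 5I = [[-7, 7, 0], [0, 0, 0], [2, 14, -8]].
Solving (T − 5I)v = 0 gives the eigenspace spanned by (5, 5, 10).
With v₂ = 5, v = (5, 5, 10), so v₃ = 10.

10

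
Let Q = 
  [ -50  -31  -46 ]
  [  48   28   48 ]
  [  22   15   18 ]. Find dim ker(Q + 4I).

1

Q + 4I = [[-46, -31, -46], [48, 32, 48], [22, 15, 22]].
This matrix has rank 2, so its null space has dimension 3 − 2 = 1.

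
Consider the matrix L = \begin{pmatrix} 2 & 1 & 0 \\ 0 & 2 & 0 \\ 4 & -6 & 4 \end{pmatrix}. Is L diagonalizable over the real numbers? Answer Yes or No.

No

Characteristic polynomial: p(t) = t^3 - 8t^2 + 20t - 16 = (t - 4)(t - 2)^2.
t = 2 has algebraic multiplicity 2; rank(L − 2I) = 2, so geometric multiplicity = 1.
Geometric multiplicity < algebraic multiplicity, so L is not diagonalizable.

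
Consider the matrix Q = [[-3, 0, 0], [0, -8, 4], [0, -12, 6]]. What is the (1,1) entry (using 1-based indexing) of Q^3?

Characteristic polynomial: μ^3 + 5μ^2 + 6μ = μ(μ + 2)(μ + 3), so the eigenvalues are -3, -2, 0.
μ=-3: eigenvector (1, 0, 0).
μ=0: eigenvector (0, 1, 2).
μ=-2: eigenvector (0, -2, -3).
P = [[1, 0, 0], [0, 1, -2], [0, 2, -3]], D = diag(-3, 0, -2), P⁻¹ = [[1, 0, 0], [0, -3, 2], [0, -2, 1]].
Q³ = P·diag(-27, 0, -8)·P⁻¹ = [[-27, 0, 0], [0, -32, 16], [0, -48, 24]].
The requested entry is -27.

-27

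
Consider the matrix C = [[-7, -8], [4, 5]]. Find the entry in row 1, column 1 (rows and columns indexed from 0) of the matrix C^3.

Characteristic polynomial: s^2 + 2s - 3 = (s - 1)(s + 3), so the eigenvalues are -3, 1.
s=-3: eigenvector (-2, 1).
s=1: eigenvector (-1, 1).
P = [[-2, -1], [1, 1]], D = diag(-3, 1), P⁻¹ = [[-1, -1], [1, 2]].
C³ = P·diag(-27, 1)·P⁻¹ = [[-55, -56], [28, 29]].
The requested entry is 29.

29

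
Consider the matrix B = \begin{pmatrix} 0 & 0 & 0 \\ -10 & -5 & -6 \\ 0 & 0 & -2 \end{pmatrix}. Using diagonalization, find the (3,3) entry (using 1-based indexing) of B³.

-8

Characteristic polynomial: s^3 + 7s^2 + 10s = s(s + 2)(s + 5), so the eigenvalues are -5, -2, 0.
s=0: eigenvector (1, -2, 0).
s=-5: eigenvector (0, 1, 0).
s=-2: eigenvector (0, -2, 1).
P = [[1, 0, 0], [-2, 1, -2], [0, 0, 1]], D = diag(0, -5, -2), P⁻¹ = [[1, 0, 0], [2, 1, 2], [0, 0, 1]].
B³ = P·diag(0, -125, -8)·P⁻¹ = [[0, 0, 0], [-250, -125, -234], [0, 0, -8]].
The requested entry is -8.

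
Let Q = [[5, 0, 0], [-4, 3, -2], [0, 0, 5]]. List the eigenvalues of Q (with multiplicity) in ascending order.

Characteristic polynomial: p(λ) = λ^3 - 13λ^2 + 55λ - 75 = (λ - 5)^2(λ - 3).
Roots (with multiplicity): 3, 5, 5.

3, 5, 5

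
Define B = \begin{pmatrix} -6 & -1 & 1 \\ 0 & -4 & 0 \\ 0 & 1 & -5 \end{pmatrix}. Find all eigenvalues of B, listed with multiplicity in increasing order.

Characteristic polynomial: p(s) = s^3 + 15s^2 + 74s + 120 = (s + 4)(s + 5)(s + 6).
Roots (with multiplicity): -6, -5, -4.

-6, -5, -4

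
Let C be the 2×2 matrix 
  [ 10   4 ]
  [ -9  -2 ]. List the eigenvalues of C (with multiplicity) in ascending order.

4, 4

Characteristic polynomial: p(λ) = λ^2 - 8λ + 16 = (λ - 4)^2.
Roots (with multiplicity): 4, 4.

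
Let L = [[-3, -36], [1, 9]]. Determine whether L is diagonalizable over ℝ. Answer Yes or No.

No

Characteristic polynomial: p(λ) = λ^2 - 6λ + 9 = (λ - 3)^2.
λ = 3 has algebraic multiplicity 2; rank(L − 3I) = 1, so geometric multiplicity = 1.
Geometric multiplicity < algebraic multiplicity, so L is not diagonalizable.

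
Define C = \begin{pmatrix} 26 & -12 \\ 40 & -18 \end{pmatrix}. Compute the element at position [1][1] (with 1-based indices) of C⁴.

Characteristic polynomial: s^2 - 8s + 12 = (s - 6)(s - 2), so the eigenvalues are 2, 6.
s=6: eigenvector (-3, -5).
s=2: eigenvector (1, 2).
P = [[-3, 1], [-5, 2]], D = diag(6, 2), P⁻¹ = [[-2, 1], [-5, 3]].
C⁴ = P·diag(1296, 16)·P⁻¹ = [[7696, -3840], [12800, -6384]].
The requested entry is 7696.

7696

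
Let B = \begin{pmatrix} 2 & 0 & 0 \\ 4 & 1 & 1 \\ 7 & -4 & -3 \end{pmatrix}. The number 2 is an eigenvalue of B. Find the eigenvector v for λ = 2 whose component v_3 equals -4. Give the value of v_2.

12

B − 2I = [[0, 0, 0], [4, -1, 1], [7, -4, -5]].
Solving (B − 2I)v = 0 gives the eigenspace spanned by (4, 12, -4).
With v_3 = -4, v = (4, 12, -4), so v_2 = 12.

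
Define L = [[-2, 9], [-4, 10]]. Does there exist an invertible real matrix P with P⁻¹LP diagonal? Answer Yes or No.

No

Characteristic polynomial: p(r) = r^2 - 8r + 16 = (r - 4)^2.
r = 4 has algebraic multiplicity 2; rank(L − 4I) = 1, so geometric multiplicity = 1.
Geometric multiplicity < algebraic multiplicity, so L is not diagonalizable.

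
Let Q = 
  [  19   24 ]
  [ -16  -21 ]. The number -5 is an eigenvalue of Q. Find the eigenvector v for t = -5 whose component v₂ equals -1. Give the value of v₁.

1

Q + 5I = [[24, 24], [-16, -16]].
Solving (Q + 5I)v = 0 gives the eigenspace spanned by (1, -1).
With v₂ = -1, v = (1, -1), so v₁ = 1.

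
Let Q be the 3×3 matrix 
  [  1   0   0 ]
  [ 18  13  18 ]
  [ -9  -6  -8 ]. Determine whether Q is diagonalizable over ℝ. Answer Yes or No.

Characteristic polynomial: p(s) = s^3 - 6s^2 + 9s - 4 = (s - 4)(s - 1)^2.
s = 1 has algebraic multiplicity 2; rank(Q − 1I) = 1, so geometric multiplicity = 2.
Every eigenvalue has geometric = algebraic multiplicity, so Q is diagonalizable.

Yes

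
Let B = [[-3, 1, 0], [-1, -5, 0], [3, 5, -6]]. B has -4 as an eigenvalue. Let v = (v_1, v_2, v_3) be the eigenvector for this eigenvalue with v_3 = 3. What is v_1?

-3

B + 4I = [[1, 1, 0], [-1, -1, 0], [3, 5, -2]].
Solving (B + 4I)v = 0 gives the eigenspace spanned by (-3, 3, 3).
With v_3 = 3, v = (-3, 3, 3), so v_1 = -3.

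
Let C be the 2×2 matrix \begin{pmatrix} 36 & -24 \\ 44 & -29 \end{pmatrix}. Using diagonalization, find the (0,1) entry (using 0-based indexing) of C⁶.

-80808

Characteristic polynomial: t^2 - 7t + 12 = (t - 4)(t - 3), so the eigenvalues are 3, 4.
t=3: eigenvector (-8, -11).
t=4: eigenvector (3, 4).
P = [[-8, 3], [-11, 4]], D = diag(3, 4), P⁻¹ = [[4, -3], [11, -8]].
C⁶ = P·diag(729, 4096)·P⁻¹ = [[111840, -80808], [148148, -107015]].
The requested entry is -80808.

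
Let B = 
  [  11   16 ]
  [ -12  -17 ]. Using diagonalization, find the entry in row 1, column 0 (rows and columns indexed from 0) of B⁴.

1872

Characteristic polynomial: r^2 + 6r + 5 = (r + 1)(r + 5), so the eigenvalues are -5, -1.
r=-5: eigenvector (-1, 1).
r=-1: eigenvector (4, -3).
P = [[-1, 4], [1, -3]], D = diag(-5, -1), P⁻¹ = [[3, 4], [1, 1]].
B⁴ = P·diag(625, 1)·P⁻¹ = [[-1871, -2496], [1872, 2497]].
The requested entry is 1872.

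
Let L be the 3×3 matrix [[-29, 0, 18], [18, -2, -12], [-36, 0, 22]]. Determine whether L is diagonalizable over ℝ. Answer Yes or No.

Characteristic polynomial: p(λ) = λ^3 + 9λ^2 + 24λ + 20 = (λ + 2)^2(λ + 5).
λ = -2 has algebraic multiplicity 2; rank(L + 2I) = 1, so geometric multiplicity = 2.
Every eigenvalue has geometric = algebraic multiplicity, so L is diagonalizable.

Yes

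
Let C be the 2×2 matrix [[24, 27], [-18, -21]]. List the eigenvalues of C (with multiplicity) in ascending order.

Characteristic polynomial: p(r) = r^2 - 3r - 18 = (r - 6)(r + 3).
Roots (with multiplicity): -3, 6.

-3, 6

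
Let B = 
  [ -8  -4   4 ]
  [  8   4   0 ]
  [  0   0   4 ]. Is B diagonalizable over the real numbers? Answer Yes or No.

Characteristic polynomial: p(r) = r^3 - 16r = r(r - 4)(r + 4).
All 3 eigenvalues are distinct, so B is diagonalizable.

Yes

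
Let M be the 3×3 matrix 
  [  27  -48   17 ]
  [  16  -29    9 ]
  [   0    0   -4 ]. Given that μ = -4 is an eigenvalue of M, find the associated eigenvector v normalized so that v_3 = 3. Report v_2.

M + 4I = [[31, -48, 17], [16, -25, 9], [0, 0, 0]].
Solving (M + 4I)v = 0 gives the eigenspace spanned by (3, 3, 3).
With v_3 = 3, v = (3, 3, 3), so v_2 = 3.

3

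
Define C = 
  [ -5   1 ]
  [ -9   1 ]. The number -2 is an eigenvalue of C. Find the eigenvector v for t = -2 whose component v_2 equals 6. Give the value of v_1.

2

C + 2I = [[-3, 1], [-9, 3]].
Solving (C + 2I)v = 0 gives the eigenspace spanned by (2, 6).
With v_2 = 6, v = (2, 6), so v_1 = 2.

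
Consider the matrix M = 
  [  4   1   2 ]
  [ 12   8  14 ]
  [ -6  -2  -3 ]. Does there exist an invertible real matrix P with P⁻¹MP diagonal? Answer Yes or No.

Characteristic polynomial: p(λ) = λ^3 - 9λ^2 + 24λ - 16 = (λ - 4)^2(λ - 1).
λ = 4 has algebraic multiplicity 2; rank(M − 4I) = 2, so geometric multiplicity = 1.
Geometric multiplicity < algebraic multiplicity, so M is not diagonalizable.

No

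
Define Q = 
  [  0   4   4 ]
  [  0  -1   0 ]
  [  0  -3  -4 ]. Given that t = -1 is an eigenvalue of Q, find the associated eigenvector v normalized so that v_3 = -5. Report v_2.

Q + 1I = [[1, 4, 4], [0, 0, 0], [0, -3, -3]].
Solving (Q + 1I)v = 0 gives the eigenspace spanned by (0, 5, -5).
With v_3 = -5, v = (0, 5, -5), so v_2 = 5.

5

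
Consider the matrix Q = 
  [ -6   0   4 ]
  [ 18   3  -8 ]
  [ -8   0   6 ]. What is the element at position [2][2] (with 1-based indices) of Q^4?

81

Characteristic polynomial: r^3 - 3r^2 - 4r + 12 = (r - 3)(r - 2)(r + 2), so the eigenvalues are -2, 2, 3.
r=-2: eigenvector (-1, 2, -1).
r=3: eigenvector (0, 1, 0).
r=2: eigenvector (1, -2, 2).
P = [[-1, 0, 1], [2, 1, -2], [-1, 0, 2]], D = diag(-2, 3, 2), P⁻¹ = [[-2, 0, 1], [2, 1, 0], [-1, 0, 1]].
Q⁴ = P·diag(16, 81, 16)·P⁻¹ = [[16, 0, 0], [130, 81, 0], [0, 0, 16]].
The requested entry is 81.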